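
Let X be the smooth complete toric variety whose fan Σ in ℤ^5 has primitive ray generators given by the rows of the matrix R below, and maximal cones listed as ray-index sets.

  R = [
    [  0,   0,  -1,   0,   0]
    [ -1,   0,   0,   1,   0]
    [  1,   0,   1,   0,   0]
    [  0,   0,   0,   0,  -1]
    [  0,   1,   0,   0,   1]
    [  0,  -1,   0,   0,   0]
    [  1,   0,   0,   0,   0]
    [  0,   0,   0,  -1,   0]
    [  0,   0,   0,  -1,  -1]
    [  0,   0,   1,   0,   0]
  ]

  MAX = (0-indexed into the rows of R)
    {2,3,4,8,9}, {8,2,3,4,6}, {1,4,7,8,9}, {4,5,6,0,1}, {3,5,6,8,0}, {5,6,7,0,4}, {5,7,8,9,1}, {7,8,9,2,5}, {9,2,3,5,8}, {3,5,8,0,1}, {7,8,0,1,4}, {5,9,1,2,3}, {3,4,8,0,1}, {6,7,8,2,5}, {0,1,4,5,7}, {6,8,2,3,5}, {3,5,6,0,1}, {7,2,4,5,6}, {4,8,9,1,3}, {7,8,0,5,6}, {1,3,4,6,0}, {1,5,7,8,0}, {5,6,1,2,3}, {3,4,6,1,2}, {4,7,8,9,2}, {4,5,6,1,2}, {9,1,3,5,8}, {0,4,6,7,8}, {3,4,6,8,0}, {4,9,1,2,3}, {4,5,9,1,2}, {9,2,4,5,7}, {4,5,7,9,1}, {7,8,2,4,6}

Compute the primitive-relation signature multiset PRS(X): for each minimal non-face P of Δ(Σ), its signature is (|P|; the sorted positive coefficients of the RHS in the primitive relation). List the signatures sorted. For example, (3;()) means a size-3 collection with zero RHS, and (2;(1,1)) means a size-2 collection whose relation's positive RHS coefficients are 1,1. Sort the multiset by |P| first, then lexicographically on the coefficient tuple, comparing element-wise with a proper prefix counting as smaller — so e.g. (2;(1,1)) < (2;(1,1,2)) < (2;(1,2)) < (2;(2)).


10 collections generate NE(X_Σ); each relation:

  P = {0,9}:  v_{0} + v_{9} = 0  ⇒ sig = (2;())
  P = {0,2}:  v_{0} + v_{2} = v_{6}  ⇒ sig = (2;(1))
  P = {3,7}:  v_{3} + v_{7} = v_{8}  ⇒ sig = (2;(1))
  P = {6,9}:  v_{6} + v_{9} = v_{2}  ⇒ sig = (2;(1))
  P = {1,6,7}:  v_{1} + v_{6} + v_{7} = 0  ⇒ sig = (3;())
  P = {3,4,5}:  v_{3} + v_{4} + v_{5} = 0  ⇒ sig = (3;())
  P = {1,2,7}:  v_{1} + v_{2} + v_{7} = v_{9}  ⇒ sig = (3;(1))
  P = {1,6,8}:  v_{1} + v_{6} + v_{8} = v_{3}  ⇒ sig = (3;(1))
  P = {4,5,8}:  v_{4} + v_{5} + v_{8} = v_{7}  ⇒ sig = (3;(1))
  P = {1,2,8}:  v_{1} + v_{2} + v_{8} = v_{3} + v_{9}  ⇒ sig = (3;(1,1))

Hence PRS(X_Σ) =
    |P|=2: 4 collections, coeffs (), (1), (1), (1)
    |P|=3: 6 collections, coeffs (), (), (1), (1), (1), (1,1)


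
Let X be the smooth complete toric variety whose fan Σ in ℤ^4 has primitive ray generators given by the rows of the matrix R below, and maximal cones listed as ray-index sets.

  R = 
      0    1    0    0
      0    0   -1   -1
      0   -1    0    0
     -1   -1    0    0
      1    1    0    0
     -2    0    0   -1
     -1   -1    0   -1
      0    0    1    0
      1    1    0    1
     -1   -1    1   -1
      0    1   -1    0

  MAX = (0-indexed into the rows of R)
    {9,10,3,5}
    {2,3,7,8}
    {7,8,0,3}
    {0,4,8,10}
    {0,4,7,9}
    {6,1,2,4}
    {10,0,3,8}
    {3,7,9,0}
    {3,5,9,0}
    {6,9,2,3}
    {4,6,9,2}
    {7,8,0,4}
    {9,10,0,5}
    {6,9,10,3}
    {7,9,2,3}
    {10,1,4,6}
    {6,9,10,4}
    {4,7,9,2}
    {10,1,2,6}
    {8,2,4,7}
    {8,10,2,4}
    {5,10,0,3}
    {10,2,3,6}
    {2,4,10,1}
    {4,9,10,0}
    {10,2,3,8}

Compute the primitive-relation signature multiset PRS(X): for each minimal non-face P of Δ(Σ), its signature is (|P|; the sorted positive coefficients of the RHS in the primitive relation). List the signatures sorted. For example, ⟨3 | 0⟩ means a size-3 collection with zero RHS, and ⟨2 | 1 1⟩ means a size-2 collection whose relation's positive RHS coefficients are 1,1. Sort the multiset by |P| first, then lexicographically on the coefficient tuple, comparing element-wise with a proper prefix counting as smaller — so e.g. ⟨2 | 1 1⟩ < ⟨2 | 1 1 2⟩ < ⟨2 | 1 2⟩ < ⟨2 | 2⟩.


21 minimal non-faces of Δ(Σ) (on 11 rays):

  P = {0,2}:  v_{0} + v_{2} = 0  ⟹  sig = ⟨2 | 0⟩
  P = {3,4}:  v_{3} + v_{4} = 0  ⟹  sig = ⟨2 | 0⟩
  P = {6,8}:  v_{6} + v_{8} = 0  ⟹  sig = ⟨2 | 0⟩
  P = {6,7}:  v_{6} + v_{7} = v_{9}  ⟹  sig = ⟨2 | 1⟩
  P = {7,10}:  v_{7} + v_{10} = v_{0}  ⟹  sig = ⟨2 | 1⟩
  P = {8,9}:  v_{8} + v_{9} = v_{7}  ⟹  sig = ⟨2 | 1⟩
  P = {0,6}:  v_{0} + v_{6} = v_{9} + v_{10}  ⟹  sig = ⟨2 | 1 1⟩
  P = {1,7}:  v_{1} + v_{7} = v_{4} + v_{6}  ⟹  sig = ⟨2 | 1 1⟩
  P = {0,1}:  v_{0} + v_{1} = v_{4} + v_{6} + v_{10}  ⟹  sig = ⟨2 | 1 1 1⟩
  P = {1,3}:  v_{1} + v_{3} = v_{2} + v_{6} + v_{10}  ⟹  sig = ⟨2 | 1 1 1⟩
  P = {1,8}:  v_{1} + v_{8} = v_{2} + v_{4} + v_{10}  ⟹  sig = ⟨2 | 1 1 1⟩
  P = {2,5}:  v_{2} + v_{5} = v_{3} + v_{9} + v_{10}  ⟹  sig = ⟨2 | 1 1 1⟩
  P = {4,5}:  v_{4} + v_{5} = v_{0} + v_{9} + v_{10}  ⟹  sig = ⟨2 | 1 1 1⟩
  P = {1,5}:  v_{1} + v_{5} = v_{6} + v_{9} + 2·v_{10}  ⟹  sig = ⟨2 | 1 1 2⟩
  P = {5,7}:  v_{5} + v_{7} = 2·v_{0} + v_{3} + v_{9}  ⟹  sig = ⟨2 | 1 1 2⟩
  P = {1,9}:  v_{1} + v_{9} = v_{4} + 2·v_{6}  ⟹  sig = ⟨2 | 1 2⟩
  P = {5,8}:  v_{5} + v_{8} = 2·v_{0} + v_{3}  ⟹  sig = ⟨2 | 1 2⟩
  P = {5,6}:  v_{5} + v_{6} = v_{3} + 2·v_{9} + 2·v_{10}  ⟹  sig = ⟨2 | 1 2 2⟩
  P = {2,9,10}:  v_{2} + v_{9} + v_{10} = v_{6}  ⟹  sig = ⟨3 | 1⟩
  P = {0,3,9,10}:  v_{0} + v_{3} + v_{9} + v_{10} = v_{5}  ⟹  sig = ⟨4 | 1⟩
  P = {2,4,6,10}:  v_{2} + v_{4} + v_{6} + v_{10} = v_{1}  ⟹  sig = ⟨4 | 1⟩

so the primitive-relation signature multiset is
    |P|=2: 18 collections, coeffs (), (), (), (1), (1), (1), (1,1), (1,1), (1,1,1), (1,1,1), (1,1,1), (1,1,1), (1,1,1), (1,1,2), (1,1,2), (1,2), (1,2), (1,2,2)
    |P|=3: 1 collection, coeffs (1)
    |P|=4: 2 collections, coeffs (1), (1)


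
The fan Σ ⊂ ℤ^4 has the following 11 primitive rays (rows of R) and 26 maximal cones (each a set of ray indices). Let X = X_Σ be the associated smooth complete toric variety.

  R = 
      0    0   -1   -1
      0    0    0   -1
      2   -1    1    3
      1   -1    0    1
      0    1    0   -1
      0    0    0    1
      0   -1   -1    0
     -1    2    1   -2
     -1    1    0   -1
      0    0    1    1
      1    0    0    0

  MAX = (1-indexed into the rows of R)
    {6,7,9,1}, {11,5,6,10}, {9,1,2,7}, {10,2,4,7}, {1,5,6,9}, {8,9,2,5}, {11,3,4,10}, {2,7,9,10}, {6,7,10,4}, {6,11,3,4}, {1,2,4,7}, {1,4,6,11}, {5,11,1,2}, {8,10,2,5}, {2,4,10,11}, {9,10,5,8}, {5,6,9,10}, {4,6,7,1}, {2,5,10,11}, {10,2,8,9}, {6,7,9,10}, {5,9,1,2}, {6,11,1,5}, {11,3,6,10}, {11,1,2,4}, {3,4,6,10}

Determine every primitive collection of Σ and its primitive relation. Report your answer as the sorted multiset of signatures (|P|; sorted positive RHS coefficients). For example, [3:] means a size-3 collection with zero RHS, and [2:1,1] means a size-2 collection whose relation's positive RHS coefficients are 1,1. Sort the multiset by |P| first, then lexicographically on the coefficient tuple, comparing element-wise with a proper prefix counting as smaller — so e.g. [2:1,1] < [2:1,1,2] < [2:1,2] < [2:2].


|primitive collections| = 20. Relations:

  {1,10}:  v_{1} + v_{10} = 0  ⇒ sig = [2:]
  {2,6}:  v_{2} + v_{6} = 0  ⇒ sig = [2:]
  {4,9}:  v_{4} + v_{9} = 0  ⇒ sig = [2:]
  {4,5}:  v_{4} + v_{5} = v_{11}  ⇒ sig = [2:1]
  {5,7}:  v_{5} + v_{7} = v_{1}  ⇒ sig = [2:1]
  {9,11}:  v_{9} + v_{11} = v_{5}  ⇒ sig = [2:1]
  {7,8}:  v_{7} + v_{8} = v_{2} + v_{9}  ⇒ sig = [2:1,1]
  {7,11}:  v_{7} + v_{11} = v_{1} + v_{4}  ⇒ sig = [2:1,1]
  {1,3}:  v_{1} + v_{3} = v_{4} + v_{6} + v_{11}  ⇒ sig = [2:1,1,1]
  {1,8}:  v_{1} + v_{8} = v_{2} + v_{5} + v_{9}  ⇒ sig = [2:1,1,1]
  {2,3}:  v_{2} + v_{3} = v_{4} + v_{10} + v_{11}  ⇒ sig = [2:1,1,1]
  {3,9}:  v_{3} + v_{9} = v_{6} + v_{10} + v_{11}  ⇒ sig = [2:1,1,1]
  {4,8}:  v_{4} + v_{8} = v_{2} + v_{5} + v_{10}  ⇒ sig = [2:1,1,1]
  {6,8}:  v_{6} + v_{8} = v_{5} + v_{9} + v_{10}  ⇒ sig = [2:1,1,1]
  {3,5}:  v_{3} + v_{5} = v_{6} + v_{10} + 2·v_{11}  ⇒ sig = [2:1,1,2]
  {3,8}:  v_{3} + v_{8} = v_{5} + 2·v_{10} + v_{11}  ⇒ sig = [2:1,1,2]
  {8,11}:  v_{8} + v_{11} = v_{2} + 2·v_{5} + v_{10}  ⇒ sig = [2:1,1,2]
  {3,7}:  v_{3} + v_{7} = 2·v_{4} + v_{6}  ⇒ sig = [2:1,2]
  {2,5,9,10}:  v_{2} + v_{5} + v_{9} + v_{10} = v_{8}  ⇒ sig = [4:1]
  {4,6,10,11}:  v_{4} + v_{6} + v_{10} + v_{11} = v_{3}  ⇒ sig = [4:1]

Sorted signature multiset PRS(X):
[[2:], [2:], [2:], [2:1], [2:1], [2:1], [2:1,1], [2:1,1], [2:1,1,1], [2:1,1,1], [2:1,1,1], [2:1,1,1], [2:1,1,1], [2:1,1,1], [2:1,1,2], [2:1,1,2], [2:1,1,2], [2:1,2], [4:1], [4:1]]


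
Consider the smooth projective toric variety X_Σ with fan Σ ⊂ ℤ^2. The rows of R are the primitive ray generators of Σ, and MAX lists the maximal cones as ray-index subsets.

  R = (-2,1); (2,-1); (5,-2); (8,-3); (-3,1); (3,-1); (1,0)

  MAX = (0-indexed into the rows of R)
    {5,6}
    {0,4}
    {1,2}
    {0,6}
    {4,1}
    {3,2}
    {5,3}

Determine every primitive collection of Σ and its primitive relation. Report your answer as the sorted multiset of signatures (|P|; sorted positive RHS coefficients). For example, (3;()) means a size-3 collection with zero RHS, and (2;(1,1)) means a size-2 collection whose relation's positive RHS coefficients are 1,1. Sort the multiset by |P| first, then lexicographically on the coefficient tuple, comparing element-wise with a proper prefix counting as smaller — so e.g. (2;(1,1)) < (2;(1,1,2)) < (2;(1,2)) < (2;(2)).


14 collections generate NE(X_Σ); each relation:

  P = {0,1}:  v_{0} + v_{1} = 0  →  sig = (2;())
  P = {4,5}:  v_{4} + v_{5} = 0  →  sig = (2;())
  P = {0,2}:  v_{0} + v_{2} = v_{5}  →  sig = (2;(1))
  P = {0,5}:  v_{0} + v_{5} = v_{6}  →  sig = (2;(1))
  P = {1,5}:  v_{1} + v_{5} = v_{2}  →  sig = (2;(1))
  P = {1,6}:  v_{1} + v_{6} = v_{5}  →  sig = (2;(1))
  P = {2,4}:  v_{2} + v_{4} = v_{1}  →  sig = (2;(1))
  P = {2,5}:  v_{2} + v_{5} = v_{3}  →  sig = (2;(1))
  P = {3,4}:  v_{3} + v_{4} = v_{2}  →  sig = (2;(1))
  P = {4,6}:  v_{4} + v_{6} = v_{0}  →  sig = (2;(1))
  P = {0,3}:  v_{0} + v_{3} = 2·v_{5}  →  sig = (2;(2))
  P = {1,3}:  v_{1} + v_{3} = 2·v_{2}  →  sig = (2;(2))
  P = {2,6}:  v_{2} + v_{6} = 2·v_{5}  →  sig = (2;(2))
  P = {3,6}:  v_{3} + v_{6} = 3·v_{5}  →  sig = (2;(3))

so the primitive-relation signature multiset is
{ (2;()) ×2,  (2;(1)) ×8,  (2;(2)) ×3,  (2;(3)) }


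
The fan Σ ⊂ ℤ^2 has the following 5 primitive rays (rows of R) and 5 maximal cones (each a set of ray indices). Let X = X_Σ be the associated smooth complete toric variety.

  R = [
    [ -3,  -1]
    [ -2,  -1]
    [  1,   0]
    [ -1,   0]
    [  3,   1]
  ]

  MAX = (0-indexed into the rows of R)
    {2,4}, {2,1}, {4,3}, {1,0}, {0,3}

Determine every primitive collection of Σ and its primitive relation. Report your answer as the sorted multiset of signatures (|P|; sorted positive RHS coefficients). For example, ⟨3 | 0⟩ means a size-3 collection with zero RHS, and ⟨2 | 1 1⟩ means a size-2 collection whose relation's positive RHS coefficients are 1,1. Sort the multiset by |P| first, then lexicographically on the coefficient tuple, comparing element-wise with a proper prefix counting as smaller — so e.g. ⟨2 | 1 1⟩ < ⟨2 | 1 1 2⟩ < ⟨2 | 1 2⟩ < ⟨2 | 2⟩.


|primitive collections| = 5. Relations:

  • {0,4}:  v_{0} + v_{4} = 0  ⇒ sig = ⟨2 | 0⟩
  • {2,3}:  v_{2} + v_{3} = 0  ⇒ sig = ⟨2 | 0⟩
  • {0,2}:  v_{0} + v_{2} = v_{1}  ⇒ sig = ⟨2 | 1⟩
  • {1,3}:  v_{1} + v_{3} = v_{0}  ⇒ sig = ⟨2 | 1⟩
  • {1,4}:  v_{1} + v_{4} = v_{2}  ⇒ sig = ⟨2 | 1⟩

so the primitive-relation signature multiset is
[⟨2 | 0⟩, ⟨2 | 0⟩, ⟨2 | 1⟩, ⟨2 | 1⟩, ⟨2 | 1⟩]


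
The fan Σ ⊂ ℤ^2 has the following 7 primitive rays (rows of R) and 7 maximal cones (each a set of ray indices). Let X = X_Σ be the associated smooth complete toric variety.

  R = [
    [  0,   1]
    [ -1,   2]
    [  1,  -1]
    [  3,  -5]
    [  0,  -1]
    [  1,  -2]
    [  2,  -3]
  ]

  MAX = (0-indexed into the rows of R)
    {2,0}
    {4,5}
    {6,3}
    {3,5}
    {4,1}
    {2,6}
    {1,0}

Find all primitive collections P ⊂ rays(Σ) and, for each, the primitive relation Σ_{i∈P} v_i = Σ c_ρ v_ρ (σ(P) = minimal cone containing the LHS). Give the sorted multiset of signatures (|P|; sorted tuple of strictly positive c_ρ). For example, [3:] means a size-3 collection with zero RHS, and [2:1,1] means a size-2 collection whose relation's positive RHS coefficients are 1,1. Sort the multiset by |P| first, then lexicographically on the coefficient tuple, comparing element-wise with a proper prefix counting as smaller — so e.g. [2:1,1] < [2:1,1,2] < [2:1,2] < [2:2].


The 14 primitive collections of Σ (r=7, n=2):

  {0,4}:  v_{0} + v_{4} = 0  ⟹  sig = [2:]
  {1,5}:  v_{1} + v_{5} = 0  ⟹  sig = [2:]
  {0,5}:  v_{0} + v_{5} = v_{2}  ⟹  sig = [2:1]
  {1,2}:  v_{1} + v_{2} = v_{0}  ⟹  sig = [2:1]
  {1,3}:  v_{1} + v_{3} = v_{6}  ⟹  sig = [2:1]
  {1,6}:  v_{1} + v_{6} = v_{2}  ⟹  sig = [2:1]
  {2,4}:  v_{2} + v_{4} = v_{5}  ⟹  sig = [2:1]
  {2,5}:  v_{2} + v_{5} = v_{6}  ⟹  sig = [2:1]
  {5,6}:  v_{5} + v_{6} = v_{3}  ⟹  sig = [2:1]
  {0,3}:  v_{0} + v_{3} = v_{2} + v_{6}  ⟹  sig = [2:1,1]
  {0,6}:  v_{0} + v_{6} = 2·v_{2}  ⟹  sig = [2:2]
  {2,3}:  v_{2} + v_{3} = 2·v_{6}  ⟹  sig = [2:2]
  {4,6}:  v_{4} + v_{6} = 2·v_{5}  ⟹  sig = [2:2]
  {3,4}:  v_{3} + v_{4} = 3·v_{5}  ⟹  sig = [2:3]

so the primitive-relation signature multiset is
    |P|=2: 14 collections, coeffs (), (), (1), (1), (1), (1), (1), (1), (1), (1,1), (2), (2), (2), (3)


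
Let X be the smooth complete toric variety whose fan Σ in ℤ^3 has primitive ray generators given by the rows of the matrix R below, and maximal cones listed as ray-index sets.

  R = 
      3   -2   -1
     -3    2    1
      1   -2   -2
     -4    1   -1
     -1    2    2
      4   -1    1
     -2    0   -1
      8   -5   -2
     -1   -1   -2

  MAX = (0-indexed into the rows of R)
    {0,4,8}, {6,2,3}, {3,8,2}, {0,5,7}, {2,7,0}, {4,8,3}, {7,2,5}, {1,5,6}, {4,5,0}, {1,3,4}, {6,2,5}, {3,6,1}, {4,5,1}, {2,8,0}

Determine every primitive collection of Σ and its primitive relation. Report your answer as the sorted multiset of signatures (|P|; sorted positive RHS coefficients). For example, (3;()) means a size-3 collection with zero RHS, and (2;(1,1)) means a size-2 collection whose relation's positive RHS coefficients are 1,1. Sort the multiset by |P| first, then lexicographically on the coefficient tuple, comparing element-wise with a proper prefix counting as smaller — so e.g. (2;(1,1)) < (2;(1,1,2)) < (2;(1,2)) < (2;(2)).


16 minimal non-faces of Δ(Σ) (on 9 rays):

  • {0,1}:  v_{0} + v_{1} = 0  ⇒ sig = (2;())
  • {2,4}:  v_{2} + v_{4} = 0  ⇒ sig = (2;())
  • {3,5}:  v_{3} + v_{5} = 0  ⇒ sig = (2;())
  • {0,3}:  v_{0} + v_{3} = v_{8}  ⇒ sig = (2;(1))
  • {0,6}:  v_{0} + v_{6} = v_{2}  ⇒ sig = (2;(1))
  • {1,2}:  v_{1} + v_{2} = v_{6}  ⇒ sig = (2;(1))
  • {1,8}:  v_{1} + v_{8} = v_{3}  ⇒ sig = (2;(1))
  • {4,6}:  v_{4} + v_{6} = v_{1}  ⇒ sig = (2;(1))
  • {5,8}:  v_{5} + v_{8} = v_{0}  ⇒ sig = (2;(1))
  • {1,7}:  v_{1} + v_{7} = v_{2} + v_{5}  ⇒ sig = (2;(1,1))
  • {3,7}:  v_{3} + v_{7} = v_{0} + v_{2}  ⇒ sig = (2;(1,1))
  • {4,7}:  v_{4} + v_{7} = v_{0} + v_{5}  ⇒ sig = (2;(1,1))
  • {6,8}:  v_{6} + v_{8} = v_{2} + v_{3}  ⇒ sig = (2;(1,1))
  • {6,7}:  v_{6} + v_{7} = 2·v_{2} + v_{5}  ⇒ sig = (2;(1,2))
  • {7,8}:  v_{7} + v_{8} = 2·v_{0} + v_{2}  ⇒ sig = (2;(1,2))
  • {0,2,5}:  v_{0} + v_{2} + v_{5} = v_{7}  ⇒ sig = (3;(1))

Hence PRS(X_Σ) =
[(2;()), (2;()), (2;()), (2;(1)), (2;(1)), (2;(1)), (2;(1)), (2;(1)), (2;(1)), (2;(1,1)), (2;(1,1)), (2;(1,1)), (2;(1,1)), (2;(1,2)), (2;(1,2)), (3;(1))]


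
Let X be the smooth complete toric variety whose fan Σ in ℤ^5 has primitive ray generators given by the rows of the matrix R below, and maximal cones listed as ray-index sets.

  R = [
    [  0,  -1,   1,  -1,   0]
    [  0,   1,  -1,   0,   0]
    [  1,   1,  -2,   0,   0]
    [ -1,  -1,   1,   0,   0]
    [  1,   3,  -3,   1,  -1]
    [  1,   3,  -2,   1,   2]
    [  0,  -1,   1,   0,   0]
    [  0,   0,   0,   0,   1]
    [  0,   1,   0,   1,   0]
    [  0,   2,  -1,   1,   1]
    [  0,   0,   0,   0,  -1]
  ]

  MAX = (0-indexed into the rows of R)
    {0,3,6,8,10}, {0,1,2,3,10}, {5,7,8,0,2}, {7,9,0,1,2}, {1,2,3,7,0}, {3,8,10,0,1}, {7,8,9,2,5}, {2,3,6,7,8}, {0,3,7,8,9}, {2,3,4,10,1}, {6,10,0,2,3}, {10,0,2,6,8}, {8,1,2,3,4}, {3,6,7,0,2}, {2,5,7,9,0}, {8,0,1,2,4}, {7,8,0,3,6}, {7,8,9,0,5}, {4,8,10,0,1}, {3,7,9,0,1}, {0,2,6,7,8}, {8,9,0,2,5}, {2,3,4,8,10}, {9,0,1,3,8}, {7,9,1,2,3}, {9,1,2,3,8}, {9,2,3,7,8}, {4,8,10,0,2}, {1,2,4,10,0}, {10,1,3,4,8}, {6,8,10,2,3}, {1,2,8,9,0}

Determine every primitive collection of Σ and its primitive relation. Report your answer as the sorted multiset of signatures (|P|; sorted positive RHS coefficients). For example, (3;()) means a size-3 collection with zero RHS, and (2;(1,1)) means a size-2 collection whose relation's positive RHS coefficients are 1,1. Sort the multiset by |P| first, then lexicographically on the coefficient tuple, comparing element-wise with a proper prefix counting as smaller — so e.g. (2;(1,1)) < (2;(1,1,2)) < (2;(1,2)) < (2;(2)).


18 minimal non-faces of Δ(Σ) (on 11 rays):

  P = {1,6}:  v_{1} + v_{6} = 0  →  sig = (2;())
  P = {7,10}:  v_{7} + v_{10} = 0  →  sig = (2;())
  P = {3,5}:  v_{3} + v_{5} = v_{7} + v_{9}  →  sig = (2;(1,1))
  P = {6,9}:  v_{6} + v_{9} = v_{7} + v_{8}  →  sig = (2;(1,1))
  P = {9,10}:  v_{9} + v_{10} = v_{1} + v_{8}  →  sig = (2;(1,1))
  P = {4,6}:  v_{4} + v_{6} = v_{2} + v_{8} + v_{10}  →  sig = (2;(1,1,1))
  P = {4,7}:  v_{4} + v_{7} = v_{1} + v_{2} + v_{8}  →  sig = (2;(1,1,1))
  P = {5,10}:  v_{5} + v_{10} = v_{0} + v_{2} + v_{8} + v_{9}  →  sig = (2;(1,1,1,1))
  P = {4,5}:  v_{4} + v_{5} = v_{0} + v_{1} + 2·v_{2} + 2·v_{8} + v_{9}  →  sig = (2;(1,1,1,2,2))
  P = {1,5}:  v_{1} + v_{5} = v_{0} + v_{2} + 2·v_{9}  →  sig = (2;(1,1,2))
  P = {5,6}:  v_{5} + v_{6} = v_{0} + v_{2} + 2·v_{7} + 2·v_{8}  →  sig = (2;(1,1,2,2))
  P = {4,9}:  v_{4} + v_{9} = 2·v_{1} + v_{2} + 2·v_{8}  →  sig = (2;(1,2,2))
  P = {1,7,8}:  v_{1} + v_{7} + v_{8} = v_{9}  →  sig = (3;(1))
  P = {0,3,4}:  v_{0} + v_{3} + v_{4} = v_{1} + v_{10}  →  sig = (3;(1,1))
  P = {0,2,3,8}:  v_{0} + v_{2} + v_{3} + v_{8} = 0  →  sig = (4;())
  P = {1,2,8,10}:  v_{1} + v_{2} + v_{8} + v_{10} = v_{4}  →  sig = (4;(1))
  P = {0,2,3,9}:  v_{0} + v_{2} + v_{3} + v_{9} = v_{1} + v_{7}  →  sig = (4;(1,1))
  P = {0,2,7,8,9}:  v_{0} + v_{2} + v_{7} + v_{8} + v_{9} = v_{5}  →  sig = (5;(1))

Hence PRS(X_Σ) =
{ (2;()) ×2,  (2;(1,1)) ×3,  (2;(1,1,1)) ×2,  (2;(1,1,1,1)),  (2;(1,1,1,2,2)),  (2;(1,1,2)),  (2;(1,1,2,2)),  (2;(1,2,2)),  (3;(1)),  (3;(1,1)),  (4;()),  (4;(1)),  (4;(1,1)),  (5;(1)) }


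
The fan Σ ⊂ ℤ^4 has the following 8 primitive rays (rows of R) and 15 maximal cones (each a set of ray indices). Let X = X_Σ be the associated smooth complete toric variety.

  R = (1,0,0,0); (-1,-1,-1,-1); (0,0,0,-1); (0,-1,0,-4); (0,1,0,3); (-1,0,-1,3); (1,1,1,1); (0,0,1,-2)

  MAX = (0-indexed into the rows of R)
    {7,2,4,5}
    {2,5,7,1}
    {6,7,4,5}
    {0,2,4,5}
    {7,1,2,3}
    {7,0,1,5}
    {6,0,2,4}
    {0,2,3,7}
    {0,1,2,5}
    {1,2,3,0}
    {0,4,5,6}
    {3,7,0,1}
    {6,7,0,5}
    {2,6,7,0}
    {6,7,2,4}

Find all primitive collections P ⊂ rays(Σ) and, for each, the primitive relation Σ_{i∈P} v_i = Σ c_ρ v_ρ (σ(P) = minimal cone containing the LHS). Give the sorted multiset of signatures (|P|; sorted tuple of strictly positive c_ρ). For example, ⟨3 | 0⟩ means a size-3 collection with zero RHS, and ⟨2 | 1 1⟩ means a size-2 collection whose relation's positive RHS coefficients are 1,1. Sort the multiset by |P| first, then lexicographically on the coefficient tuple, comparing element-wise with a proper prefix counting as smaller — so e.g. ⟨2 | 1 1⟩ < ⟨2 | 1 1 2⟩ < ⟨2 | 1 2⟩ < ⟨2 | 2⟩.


9 minimal non-faces of Δ(Σ) (on 8 rays):

  {1,6}:  v_{1} + v_{6} = 0  so sig = ⟨2 | 0⟩
  {3,4}:  v_{3} + v_{4} = v_{2}  so sig = ⟨2 | 1⟩
  {3,5}:  v_{3} + v_{5} = v_{1}  so sig = ⟨2 | 1⟩
  {1,4}:  v_{1} + v_{4} = v_{2} + v_{5}  so sig = ⟨2 | 1 1⟩
  {3,6}:  v_{3} + v_{6} = v_{0} + v_{2} + v_{7}  so sig = ⟨2 | 1 1 1⟩
  {0,4,7}:  v_{0} + v_{4} + v_{7} = v_{6}  so sig = ⟨3 | 1⟩
  {2,5,6}:  v_{2} + v_{5} + v_{6} = v_{4}  so sig = ⟨3 | 1⟩
  {0,2,5,7}:  v_{0} + v_{2} + v_{5} + v_{7} = 0  so sig = ⟨4 | 0⟩
  {0,1,2,7}:  v_{0} + v_{1} + v_{2} + v_{7} = v_{3}  so sig = ⟨4 | 1⟩

Signatures (|P|; sorted positive RHS coefficients), sorted:
{ ⟨2 | 0⟩,  ⟨2 | 1⟩ ×2,  ⟨2 | 1 1⟩,  ⟨2 | 1 1 1⟩,  ⟨3 | 1⟩ ×2,  ⟨4 | 0⟩,  ⟨4 | 1⟩ }


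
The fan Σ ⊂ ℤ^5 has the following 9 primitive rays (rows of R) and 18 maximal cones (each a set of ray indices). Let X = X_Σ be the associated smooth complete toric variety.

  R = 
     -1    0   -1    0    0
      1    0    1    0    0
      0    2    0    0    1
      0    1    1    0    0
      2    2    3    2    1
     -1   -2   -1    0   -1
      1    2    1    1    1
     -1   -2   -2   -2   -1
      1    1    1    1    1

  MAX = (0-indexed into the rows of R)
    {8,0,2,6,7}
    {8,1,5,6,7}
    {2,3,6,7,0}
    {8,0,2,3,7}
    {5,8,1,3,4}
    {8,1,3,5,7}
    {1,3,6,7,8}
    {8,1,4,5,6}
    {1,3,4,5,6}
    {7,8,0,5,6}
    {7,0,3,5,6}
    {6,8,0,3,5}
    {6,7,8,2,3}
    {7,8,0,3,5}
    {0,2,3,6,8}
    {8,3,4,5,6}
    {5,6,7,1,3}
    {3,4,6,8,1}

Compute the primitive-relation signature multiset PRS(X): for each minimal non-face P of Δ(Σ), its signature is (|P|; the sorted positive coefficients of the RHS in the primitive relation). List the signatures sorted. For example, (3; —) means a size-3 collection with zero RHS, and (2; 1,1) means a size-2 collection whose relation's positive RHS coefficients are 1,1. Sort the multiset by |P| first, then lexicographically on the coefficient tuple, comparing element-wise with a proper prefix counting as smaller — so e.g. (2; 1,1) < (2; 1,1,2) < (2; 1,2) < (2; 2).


Minimal non-faces — 9 found among 9 rays, 18 max cones:

  {0,1}:  v_{0} + v_{1} = 0  so sig = (2; —)
  {2,5}:  v_{2} + v_{5} = v_{0}  so sig = (2; 1)
  {4,7}:  v_{4} + v_{7} = v_{1}  so sig = (2; 1)
  {2,4}:  v_{2} + v_{4} = v_{3} + v_{6} + v_{8}  so sig = (2; 1,1,1)
  {0,4}:  v_{0} + v_{4} = v_{3} + v_{5} + v_{6} + v_{8}  so sig = (2; 1,1,1,1)
  {1,2}:  v_{1} + v_{2} = v_{3} + v_{6} + v_{7} + v_{8}  so sig = (2; 1,1,1,1)
  {3,5,6,7,8}:  v_{3} + v_{5} + v_{6} + v_{7} + v_{8} = 0  so sig = (5; —)
  {0,3,6,7,8}:  v_{0} + v_{3} + v_{6} + v_{7} + v_{8} = v_{2}  so sig = (5; 1)
  {1,3,5,6,8}:  v_{1} + v_{3} + v_{5} + v_{6} + v_{8} = v_{4}  so sig = (5; 1)

so the primitive-relation signature multiset is
    |P|=2: 6 collections, coeffs (), (1), (1), (1,1,1), (1,1,1,1), (1,1,1,1)
    |P|=5: 3 collections, coeffs (), (1), (1)


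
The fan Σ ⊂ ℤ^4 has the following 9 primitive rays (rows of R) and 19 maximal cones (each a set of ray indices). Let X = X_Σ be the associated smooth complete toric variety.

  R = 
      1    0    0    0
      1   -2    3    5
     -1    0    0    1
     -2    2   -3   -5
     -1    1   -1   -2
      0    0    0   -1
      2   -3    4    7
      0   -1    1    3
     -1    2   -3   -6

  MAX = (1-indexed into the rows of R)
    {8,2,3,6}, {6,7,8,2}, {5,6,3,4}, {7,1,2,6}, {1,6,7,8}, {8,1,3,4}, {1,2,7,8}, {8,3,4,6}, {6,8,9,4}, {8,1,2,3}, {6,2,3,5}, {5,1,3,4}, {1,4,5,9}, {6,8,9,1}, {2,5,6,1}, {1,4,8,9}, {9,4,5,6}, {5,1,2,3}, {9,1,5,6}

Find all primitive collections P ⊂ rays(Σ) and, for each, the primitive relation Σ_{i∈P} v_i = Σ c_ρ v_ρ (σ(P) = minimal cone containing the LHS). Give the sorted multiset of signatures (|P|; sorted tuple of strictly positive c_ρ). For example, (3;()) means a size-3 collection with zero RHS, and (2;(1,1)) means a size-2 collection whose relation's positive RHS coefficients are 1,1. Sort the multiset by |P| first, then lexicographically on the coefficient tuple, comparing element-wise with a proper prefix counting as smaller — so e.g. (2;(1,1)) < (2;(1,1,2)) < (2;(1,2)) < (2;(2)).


Minimal non-faces — 11 found among 9 rays, 19 max cones:

  • {2,9}:  v_{2} + v_{9} = v_{6}  ⟹  sig = (2;(1))
  • {3,9}:  v_{3} + v_{9} = v_{4}  ⟹  sig = (2;(1))
  • {5,7}:  v_{5} + v_{7} = v_{2}  ⟹  sig = (2;(1))
  • {5,8}:  v_{5} + v_{8} = v_{3}  ⟹  sig = (2;(1))
  • {2,4}:  v_{2} + v_{4} = v_{3} + v_{6}  ⟹  sig = (2;(1,1))
  • {3,7}:  v_{3} + v_{7} = v_{2} + v_{8}  ⟹  sig = (2;(1,1))
  • {4,7}:  v_{4} + v_{7} = v_{6} + v_{8}  ⟹  sig = (2;(1,1))
  • {7,9}:  v_{7} + v_{9} = v_{1} + 2·v_{6} + v_{8}  ⟹  sig = (2;(1,1,2))
  • {1,3,6}:  v_{1} + v_{3} + v_{6} = 0  ⟹  sig = (3;())
  • {1,4,6}:  v_{1} + v_{4} + v_{6} = v_{9}  ⟹  sig = (3;(1))
  • {1,2,6,8}:  v_{1} + v_{2} + v_{6} + v_{8} = v_{7}  ⟹  sig = (4;(1))

Sorted signature multiset PRS(X):
    |P|=2: 8 collections, coeffs (1), (1), (1), (1), (1,1), (1,1), (1,1), (1,1,2)
    |P|=3: 2 collections, coeffs (), (1)
    |P|=4: 1 collection, coeffs (1)


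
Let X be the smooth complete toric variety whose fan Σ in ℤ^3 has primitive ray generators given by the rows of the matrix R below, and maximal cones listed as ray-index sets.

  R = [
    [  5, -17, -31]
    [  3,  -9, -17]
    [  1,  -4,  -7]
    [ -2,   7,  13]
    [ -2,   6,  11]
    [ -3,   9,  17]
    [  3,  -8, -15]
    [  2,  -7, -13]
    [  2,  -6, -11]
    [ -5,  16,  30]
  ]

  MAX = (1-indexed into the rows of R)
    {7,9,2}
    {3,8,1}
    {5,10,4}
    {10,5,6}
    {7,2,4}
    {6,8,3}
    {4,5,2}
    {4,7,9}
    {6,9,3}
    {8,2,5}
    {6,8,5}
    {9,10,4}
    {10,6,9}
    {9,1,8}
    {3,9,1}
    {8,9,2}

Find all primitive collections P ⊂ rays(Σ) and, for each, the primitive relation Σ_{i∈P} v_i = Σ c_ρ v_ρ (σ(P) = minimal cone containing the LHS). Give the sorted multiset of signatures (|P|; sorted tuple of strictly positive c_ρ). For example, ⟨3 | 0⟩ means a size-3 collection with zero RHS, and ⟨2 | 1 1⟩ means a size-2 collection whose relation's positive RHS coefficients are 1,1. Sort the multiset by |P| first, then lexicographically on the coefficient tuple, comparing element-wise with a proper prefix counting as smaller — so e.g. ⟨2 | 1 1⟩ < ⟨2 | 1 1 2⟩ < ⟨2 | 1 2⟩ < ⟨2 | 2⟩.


24 collections generate NE(X_Σ); each relation:

  • {2,6}:  v_{2} + v_{6} = 0 — sig = ⟨2 | 0⟩
  • {4,8}:  v_{4} + v_{8} = 0 — sig = ⟨2 | 0⟩
  • {5,9}:  v_{5} + v_{9} = 0 — sig = ⟨2 | 0⟩
  • {2,10}:  v_{2} + v_{10} = v_{4} — sig = ⟨2 | 1⟩
  • {4,6}:  v_{4} + v_{6} = v_{10} — sig = ⟨2 | 1⟩
  • {8,10}:  v_{8} + v_{10} = v_{6} — sig = ⟨2 | 1⟩
  • {1,4}:  v_{1} + v_{4} = v_{3} + v_{9} — sig = ⟨2 | 1 1⟩
  • {1,5}:  v_{1} + v_{5} = v_{3} + v_{8} — sig = ⟨2 | 1 1⟩
  • {2,3}:  v_{2} + v_{3} = v_{8} + v_{9} — sig = ⟨2 | 1 1⟩
  • {3,4}:  v_{3} + v_{4} = v_{6} + v_{9} — sig = ⟨2 | 1 1⟩
  • {3,5}:  v_{3} + v_{5} = v_{6} + v_{8} — sig = ⟨2 | 1 1⟩
  • {5,7}:  v_{5} + v_{7} = v_{2} + v_{4} — sig = ⟨2 | 1 1⟩
  • {6,7}:  v_{6} + v_{7} = v_{4} + v_{9} — sig = ⟨2 | 1 1⟩
  • {7,8}:  v_{7} + v_{8} = v_{2} + v_{9} — sig = ⟨2 | 1 1⟩
  • {1,10}:  v_{1} + v_{10} = v_{3} + v_{6} + v_{9} — sig = ⟨2 | 1 1 1⟩
  • {3,10}:  v_{3} + v_{10} = 2·v_{6} + v_{9} — sig = ⟨2 | 1 2⟩
  • {7,10}:  v_{7} + v_{10} = 2·v_{4} + v_{9} — sig = ⟨2 | 1 2⟩
  • {1,7}:  v_{1} + v_{7} = v_{8} + 3·v_{9} — sig = ⟨2 | 1 3⟩
  • {1,6}:  v_{1} + v_{6} = 2·v_{3} — sig = ⟨2 | 2⟩
  • {3,7}:  v_{3} + v_{7} = 2·v_{9} — sig = ⟨2 | 2⟩
  • {1,2}:  v_{1} + v_{2} = 2·v_{8} + 2·v_{9} — sig = ⟨2 | 2 2⟩
  • {2,4,9}:  v_{2} + v_{4} + v_{9} = v_{7} — sig = ⟨3 | 1⟩
  • {3,8,9}:  v_{3} + v_{8} + v_{9} = v_{1} — sig = ⟨3 | 1⟩
  • {6,8,9}:  v_{6} + v_{8} + v_{9} = v_{3} — sig = ⟨3 | 1⟩

Sorted signature multiset PRS(X):
    |P|=2: 21 collections, coeffs (), (), (), (1), (1), (1), (1,1), (1,1), (1,1), (1,1), (1,1), (1,1), (1,1), (1,1), (1,1,1), (1,2), (1,2), (1,3), (2), (2), (2,2)
    |P|=3: 3 collections, coeffs (1), (1), (1)


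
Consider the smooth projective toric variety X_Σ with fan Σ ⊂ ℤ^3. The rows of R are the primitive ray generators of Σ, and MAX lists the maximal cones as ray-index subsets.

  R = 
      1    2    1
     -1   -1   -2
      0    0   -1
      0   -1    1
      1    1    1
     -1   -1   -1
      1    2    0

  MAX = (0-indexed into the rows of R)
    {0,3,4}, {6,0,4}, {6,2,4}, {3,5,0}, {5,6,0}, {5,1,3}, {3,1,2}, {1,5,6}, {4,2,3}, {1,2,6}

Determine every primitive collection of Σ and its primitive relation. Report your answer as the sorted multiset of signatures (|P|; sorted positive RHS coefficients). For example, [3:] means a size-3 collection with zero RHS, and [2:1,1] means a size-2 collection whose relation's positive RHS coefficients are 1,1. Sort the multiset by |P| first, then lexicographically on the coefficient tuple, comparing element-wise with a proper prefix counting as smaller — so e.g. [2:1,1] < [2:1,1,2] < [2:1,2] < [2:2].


6 collections generate NE(X_Σ); each relation:

  P = {4,5}:  v_{4} + v_{5} = 0  so sig = [2:]
  P = {0,2}:  v_{0} + v_{2} = v_{6}  so sig = [2:1]
  P = {1,4}:  v_{1} + v_{4} = v_{2}  so sig = [2:1]
  P = {2,5}:  v_{2} + v_{5} = v_{1}  so sig = [2:1]
  P = {3,6}:  v_{3} + v_{6} = v_{4}  so sig = [2:1]
  P = {0,1}:  v_{0} + v_{1} = v_{5} + v_{6}  so sig = [2:1,1]

so the primitive-relation signature multiset is
[[2:], [2:1], [2:1], [2:1], [2:1], [2:1,1]]


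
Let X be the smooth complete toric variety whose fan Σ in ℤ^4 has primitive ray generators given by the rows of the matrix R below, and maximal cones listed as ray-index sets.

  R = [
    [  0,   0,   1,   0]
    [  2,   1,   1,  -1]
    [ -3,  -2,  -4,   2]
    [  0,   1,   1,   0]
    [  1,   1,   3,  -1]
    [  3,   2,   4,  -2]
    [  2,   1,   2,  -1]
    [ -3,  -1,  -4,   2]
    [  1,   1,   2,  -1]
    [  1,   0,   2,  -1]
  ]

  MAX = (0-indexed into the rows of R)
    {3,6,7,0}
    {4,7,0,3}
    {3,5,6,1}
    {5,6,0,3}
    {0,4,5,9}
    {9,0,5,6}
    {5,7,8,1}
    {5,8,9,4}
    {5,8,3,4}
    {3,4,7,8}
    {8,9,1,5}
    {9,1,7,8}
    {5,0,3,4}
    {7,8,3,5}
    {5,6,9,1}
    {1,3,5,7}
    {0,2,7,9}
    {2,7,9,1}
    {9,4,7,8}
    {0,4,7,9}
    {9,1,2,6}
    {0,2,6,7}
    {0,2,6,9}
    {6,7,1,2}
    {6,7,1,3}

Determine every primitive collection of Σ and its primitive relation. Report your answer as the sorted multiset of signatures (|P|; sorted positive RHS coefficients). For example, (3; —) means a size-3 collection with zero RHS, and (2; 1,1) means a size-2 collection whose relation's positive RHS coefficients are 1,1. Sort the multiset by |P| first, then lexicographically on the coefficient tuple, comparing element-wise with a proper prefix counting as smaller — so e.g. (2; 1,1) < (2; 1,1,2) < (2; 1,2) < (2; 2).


Minimal non-faces — 16 found among 10 rays, 25 max cones:

  P={2,5}:  v_{2} + v_{5} = 0 — sig = (2; —)
  P={0,1}:  v_{0} + v_{1} = v_{6} — sig = (2; 1)
  P={0,8}:  v_{0} + v_{8} = v_{4} — sig = (2; 1)
  P={1,4}:  v_{1} + v_{4} = v_{5} — sig = (2; 1)
  P={3,9}:  v_{3} + v_{9} = v_{4} — sig = (2; 1)
  P={6,8}:  v_{6} + v_{8} = v_{5} — sig = (2; 1)
  P={2,3}:  v_{2} + v_{3} = v_{0} + v_{7} — sig = (2; 1,1)
  P={2,8}:  v_{2} + v_{8} = v_{7} + v_{9} — sig = (2; 1,1)
  P={4,6}:  v_{4} + v_{6} = v_{0} + v_{5} — sig = (2; 1,1)
  P={2,4}:  v_{2} + v_{4} = v_{0} + v_{7} + v_{9} — sig = (2; 1,1,1)
  P={6,7,9}:  v_{6} + v_{7} + v_{9} = 0 — sig = (3; —)
  P={0,5,7}:  v_{0} + v_{5} + v_{7} = v_{3} — sig = (3; 1)
  P={5,7,9}:  v_{5} + v_{7} + v_{9} = v_{8} — sig = (3; 1)
  P={4,5,7}:  v_{4} + v_{5} + v_{7} = v_{3} + v_{8} — sig = (3; 1,1)
  P={5,6,7}:  v_{5} + v_{6} + v_{7} = v_{1} + v_{3} — sig = (3; 1,1)
  P={1,3,8}:  v_{1} + v_{3} + v_{8} = 2·v_{5} + v_{7} — sig = (3; 1,2)

so the primitive-relation signature multiset is
{ (2; —),  (2; 1) ×5,  (2; 1,1) ×3,  (2; 1,1,1),  (3; —),  (3; 1) ×2,  (3; 1,1) ×2,  (3; 1,2) }


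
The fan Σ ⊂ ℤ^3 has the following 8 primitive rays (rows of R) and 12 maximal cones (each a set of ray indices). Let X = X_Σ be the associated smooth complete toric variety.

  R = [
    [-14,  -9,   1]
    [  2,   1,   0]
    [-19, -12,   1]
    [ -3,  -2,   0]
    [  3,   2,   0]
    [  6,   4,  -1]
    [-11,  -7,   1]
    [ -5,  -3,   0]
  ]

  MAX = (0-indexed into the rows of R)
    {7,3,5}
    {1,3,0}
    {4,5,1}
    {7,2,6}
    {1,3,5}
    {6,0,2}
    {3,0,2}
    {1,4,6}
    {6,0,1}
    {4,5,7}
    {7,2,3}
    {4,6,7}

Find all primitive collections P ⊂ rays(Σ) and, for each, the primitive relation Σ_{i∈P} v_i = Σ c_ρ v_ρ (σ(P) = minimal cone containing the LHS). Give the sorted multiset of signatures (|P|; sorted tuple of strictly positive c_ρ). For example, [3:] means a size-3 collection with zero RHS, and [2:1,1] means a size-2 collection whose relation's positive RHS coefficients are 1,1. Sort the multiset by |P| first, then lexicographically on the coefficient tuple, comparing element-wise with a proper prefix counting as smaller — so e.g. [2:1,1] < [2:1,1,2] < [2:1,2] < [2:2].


|primitive collections| = 10. Relations:

  • {3,4}:  v_{3} + v_{4} = 0 ; sig = [2:]
  • {0,4}:  v_{0} + v_{4} = v_{6} ; sig = [2:1]
  • {0,7}:  v_{0} + v_{7} = v_{2} ; sig = [2:1]
  • {1,7}:  v_{1} + v_{7} = v_{3} ; sig = [2:1]
  • {3,6}:  v_{3} + v_{6} = v_{0} ; sig = [2:1]
  • {5,6}:  v_{5} + v_{6} = v_{7} ; sig = [2:1]
  • {0,5}:  v_{0} + v_{5} = v_{3} + v_{7} ; sig = [2:1,1]
  • {1,2}:  v_{1} + v_{2} = v_{0} + v_{3} ; sig = [2:1,1]
  • {2,4}:  v_{2} + v_{4} = v_{6} + v_{7} ; sig = [2:1,1]
  • {2,5}:  v_{2} + v_{5} = v_{3} + 2·v_{7} ; sig = [2:1,2]

Hence PRS(X_Σ) =
[[2:], [2:1], [2:1], [2:1], [2:1], [2:1], [2:1,1], [2:1,1], [2:1,1], [2:1,2]]


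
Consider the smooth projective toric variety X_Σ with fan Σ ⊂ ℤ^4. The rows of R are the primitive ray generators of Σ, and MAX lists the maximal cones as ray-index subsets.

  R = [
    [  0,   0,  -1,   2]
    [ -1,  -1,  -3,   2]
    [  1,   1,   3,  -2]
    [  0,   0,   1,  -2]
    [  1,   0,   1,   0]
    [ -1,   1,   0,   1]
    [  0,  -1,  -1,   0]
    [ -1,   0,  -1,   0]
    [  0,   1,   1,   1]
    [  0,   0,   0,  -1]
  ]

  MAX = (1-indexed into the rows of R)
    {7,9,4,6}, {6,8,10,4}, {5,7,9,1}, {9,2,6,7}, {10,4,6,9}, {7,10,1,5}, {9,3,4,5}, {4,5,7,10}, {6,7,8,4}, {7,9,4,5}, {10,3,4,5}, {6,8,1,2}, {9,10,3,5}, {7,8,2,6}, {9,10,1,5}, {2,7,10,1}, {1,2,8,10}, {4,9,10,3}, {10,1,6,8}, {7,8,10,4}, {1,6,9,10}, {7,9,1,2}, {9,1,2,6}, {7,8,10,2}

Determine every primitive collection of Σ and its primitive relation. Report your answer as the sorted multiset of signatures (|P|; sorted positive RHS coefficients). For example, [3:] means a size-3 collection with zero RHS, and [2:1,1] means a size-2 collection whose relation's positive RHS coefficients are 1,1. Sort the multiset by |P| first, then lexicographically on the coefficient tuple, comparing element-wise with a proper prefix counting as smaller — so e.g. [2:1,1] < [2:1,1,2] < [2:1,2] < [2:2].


Δ(Σ) — 10 vertices, 18 min non-faces:

  P = {1,4}:  v_{1} + v_{4} = 0  so sig = [2:]
  P = {2,3}:  v_{2} + v_{3} = 0  so sig = [2:]
  P = {5,8}:  v_{5} + v_{8} = 0  so sig = [2:]
  P = {5,6}:  v_{5} + v_{6} = v_{9}  so sig = [2:1]
  P = {8,9}:  v_{8} + v_{9} = v_{6}  so sig = [2:1]
  P = {2,4}:  v_{2} + v_{4} = v_{7} + v_{8}  so sig = [2:1,1]
  P = {2,5}:  v_{2} + v_{5} = v_{1} + v_{7}  so sig = [2:1,1]
  P = {3,7}:  v_{3} + v_{7} = v_{4} + v_{5}  so sig = [2:1,1]
  P = {1,3}:  v_{1} + v_{3} = v_{5} + v_{9} + v_{10}  so sig = [2:1,1,1]
  P = {3,8}:  v_{3} + v_{8} = v_{4} + v_{9} + v_{10}  so sig = [2:1,1,1]
  P = {3,6}:  v_{3} + v_{6} = v_{4} + 2·v_{9} + v_{10}  so sig = [2:1,1,2]
  P = {7,9,10}:  v_{7} + v_{9} + v_{10} = 0  so sig = [3:]
  P = {1,7,8}:  v_{1} + v_{7} + v_{8} = v_{2}  so sig = [3:1]
  P = {6,7,10}:  v_{6} + v_{7} + v_{10} = v_{8}  so sig = [3:1]
  P = {1,6,7}:  v_{1} + v_{6} + v_{7} = v_{2} + v_{9}  so sig = [3:1,1]
  P = {2,9,10}:  v_{2} + v_{9} + v_{10} = v_{1} + v_{8}  so sig = [3:1,1]
  P = {2,6,10}:  v_{2} + v_{6} + v_{10} = v_{1} + 2·v_{8}  so sig = [3:1,2]
  P = {4,5,9,10}:  v_{4} + v_{5} + v_{9} + v_{10} = v_{3}  so sig = [4:1]

Sorted signature multiset PRS(X):
    |P|=2: 11 collections, coeffs (), (), (), (1), (1), (1,1), (1,1), (1,1), (1,1,1), (1,1,1), (1,1,2)
    |P|=3: 6 collections, coeffs (), (1), (1), (1,1), (1,1), (1,2)
    |P|=4: 1 collection, coeffs (1)


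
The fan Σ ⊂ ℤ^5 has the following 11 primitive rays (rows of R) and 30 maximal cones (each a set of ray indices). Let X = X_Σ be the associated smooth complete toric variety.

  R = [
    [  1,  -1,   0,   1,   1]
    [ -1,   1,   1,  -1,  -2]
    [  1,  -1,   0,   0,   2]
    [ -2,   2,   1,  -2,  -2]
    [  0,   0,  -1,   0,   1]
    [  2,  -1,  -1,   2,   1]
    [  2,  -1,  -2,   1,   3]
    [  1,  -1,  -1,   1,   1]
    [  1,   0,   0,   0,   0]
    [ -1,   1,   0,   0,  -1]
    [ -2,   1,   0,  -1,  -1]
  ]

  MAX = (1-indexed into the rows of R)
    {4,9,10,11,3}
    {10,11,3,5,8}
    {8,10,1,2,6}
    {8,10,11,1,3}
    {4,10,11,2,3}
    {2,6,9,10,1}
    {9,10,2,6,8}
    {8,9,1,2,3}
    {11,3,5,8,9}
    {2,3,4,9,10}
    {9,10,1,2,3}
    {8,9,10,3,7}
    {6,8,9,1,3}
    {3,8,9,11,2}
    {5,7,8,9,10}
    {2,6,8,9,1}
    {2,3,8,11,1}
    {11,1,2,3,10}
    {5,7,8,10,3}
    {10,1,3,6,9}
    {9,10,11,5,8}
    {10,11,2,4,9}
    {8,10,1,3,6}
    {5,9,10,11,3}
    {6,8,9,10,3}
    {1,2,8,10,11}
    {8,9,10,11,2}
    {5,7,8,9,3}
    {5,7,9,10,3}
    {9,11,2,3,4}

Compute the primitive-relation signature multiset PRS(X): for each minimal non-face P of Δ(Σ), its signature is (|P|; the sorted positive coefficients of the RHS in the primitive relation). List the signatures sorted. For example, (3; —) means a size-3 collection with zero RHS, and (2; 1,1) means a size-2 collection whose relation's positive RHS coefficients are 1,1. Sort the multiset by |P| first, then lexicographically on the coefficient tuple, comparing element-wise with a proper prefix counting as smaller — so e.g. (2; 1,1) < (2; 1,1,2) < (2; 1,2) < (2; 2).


|primitive collections| = 20. Relations:

  P={2,5}:  v_{2} + v_{5} = v_{9} + v_{11}  →  sig = (2; 1,1)
  P={2,7}:  v_{2} + v_{7} = v_{5} + v_{9}  →  sig = (2; 1,1)
  P={4,6}:  v_{4} + v_{6} = v_{9} + v_{10}  →  sig = (2; 1,1)
  P={4,8}:  v_{4} + v_{8} = v_{9} + v_{11}  →  sig = (2; 1,1)
  P={6,11}:  v_{6} + v_{11} = v_{8} + v_{10}  →  sig = (2; 1,1)
  P={1,4}:  v_{1} + v_{4} = v_{2} + v_{3} + v_{10}  →  sig = (2; 1,1,1)
  P={1,5}:  v_{1} + v_{5} = v_{3} + v_{8} + v_{10}  →  sig = (2; 1,1,1)
  P={4,7}:  v_{4} + v_{7} = v_{3} + v_{5} + 2·v_{9} + v_{10} + v_{11}  →  sig = (2; 1,1,1,1,2)
  P={4,5}:  v_{4} + v_{5} = v_{3} + 2·v_{9} + v_{10} + 2·v_{11}  →  sig = (2; 1,1,2,2)
  P={5,6}:  v_{5} + v_{6} = v_{3} + 2·v_{8} + v_{9} + 2·v_{10}  →  sig = (2; 1,1,2,2)
  P={1,7}:  v_{1} + v_{7} = 2·v_{3} + 2·v_{8} + v_{9} + 2·v_{10}  →  sig = (2; 1,2,2,2)
  P={7,11}:  v_{7} + v_{11} = 2·v_{5}  →  sig = (2; 2)
  P={6,7}:  v_{6} + v_{7} = 2·v_{3} + 3·v_{8} + 2·v_{9} + 3·v_{10}  →  sig = (2; 2,2,3,3)
  P={1,9,11}:  v_{1} + v_{9} + v_{11} = 0  →  sig = (3; —)
  P={2,3,6}:  v_{2} + v_{3} + v_{6} = v_{1} + v_{9}  →  sig = (3; 1,1)
  P={2,3,8,10}:  v_{2} + v_{3} + v_{8} + v_{10} = 0  →  sig = (4; —)
  P={1,8,9,10}:  v_{1} + v_{8} + v_{9} + v_{10} = v_{6}  →  sig = (4; 1)
  P={2,3,9,10,11}:  v_{2} + v_{3} + v_{9} + v_{10} + v_{11} = v_{4}  →  sig = (5; 1)
  P={3,5,8,9,10}:  v_{3} + v_{5} + v_{8} + v_{9} + v_{10} = v_{7}  →  sig = (5; 1)
  P={3,8,9,10,11}:  v_{3} + v_{8} + v_{9} + v_{10} + v_{11} = v_{5}  →  sig = (5; 1)

Sorted signature multiset PRS(X):
[(2; 1,1), (2; 1,1), (2; 1,1), (2; 1,1), (2; 1,1), (2; 1,1,1), (2; 1,1,1), (2; 1,1,1,1,2), (2; 1,1,2,2), (2; 1,1,2,2), (2; 1,2,2,2), (2; 2), (2; 2,2,3,3), (3; —), (3; 1,1), (4; —), (4; 1), (5; 1), (5; 1), (5; 1)]


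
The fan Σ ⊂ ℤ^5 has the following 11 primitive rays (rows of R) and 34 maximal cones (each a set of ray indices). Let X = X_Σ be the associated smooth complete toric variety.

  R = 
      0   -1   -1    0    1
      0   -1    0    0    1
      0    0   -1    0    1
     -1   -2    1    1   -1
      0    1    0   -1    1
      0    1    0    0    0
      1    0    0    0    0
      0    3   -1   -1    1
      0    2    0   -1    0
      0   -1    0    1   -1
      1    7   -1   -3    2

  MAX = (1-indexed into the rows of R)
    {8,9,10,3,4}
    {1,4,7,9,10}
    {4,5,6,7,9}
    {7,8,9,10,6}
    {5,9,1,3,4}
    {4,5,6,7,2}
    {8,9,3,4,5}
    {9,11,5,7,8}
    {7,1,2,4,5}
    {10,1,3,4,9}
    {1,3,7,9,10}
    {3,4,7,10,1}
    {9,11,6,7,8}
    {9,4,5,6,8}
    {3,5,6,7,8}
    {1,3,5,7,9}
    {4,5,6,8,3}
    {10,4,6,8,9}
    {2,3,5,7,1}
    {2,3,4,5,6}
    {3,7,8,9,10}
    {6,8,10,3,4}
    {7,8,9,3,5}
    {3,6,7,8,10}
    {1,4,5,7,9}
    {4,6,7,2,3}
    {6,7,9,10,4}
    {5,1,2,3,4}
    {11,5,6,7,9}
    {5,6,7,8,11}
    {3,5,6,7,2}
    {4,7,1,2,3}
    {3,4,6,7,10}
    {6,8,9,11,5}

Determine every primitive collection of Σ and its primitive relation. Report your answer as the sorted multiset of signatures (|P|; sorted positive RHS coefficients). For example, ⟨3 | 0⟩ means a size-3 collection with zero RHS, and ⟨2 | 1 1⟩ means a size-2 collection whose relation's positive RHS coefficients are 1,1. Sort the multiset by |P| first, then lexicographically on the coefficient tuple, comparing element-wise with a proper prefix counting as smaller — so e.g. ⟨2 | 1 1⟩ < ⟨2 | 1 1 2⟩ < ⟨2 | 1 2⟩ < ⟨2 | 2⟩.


|primitive collections| = 16. Relations:

  P = {5,10}:  v_{5} + v_{10} = 0  →  sig = ⟨2 | 0⟩
  P = {1,6}:  v_{1} + v_{6} = v_{3}  →  sig = ⟨2 | 1⟩
  P = {2,9}:  v_{2} + v_{9} = v_{5}  →  sig = ⟨2 | 1⟩
  P = {2,8}:  v_{2} + v_{8} = v_{3} + v_{5} + v_{6}  →  sig = ⟨2 | 1 1 1⟩
  P = {2,10}:  v_{2} + v_{10} = v_{3} + v_{4} + v_{7}  →  sig = ⟨2 | 1 1 1⟩
  P = {10,11}:  v_{10} + v_{11} = v_{6} + v_{7} + v_{8} + v_{9}  →  sig = ⟨2 | 1 1 1 1⟩
  P = {1,11}:  v_{1} + v_{11} = v_{3} + v_{5} + v_{7} + v_{8} + v_{9}  →  sig = ⟨2 | 1 1 1 1 1⟩
  P = {2,11}:  v_{2} + v_{11} = 2·v_{5} + v_{6} + v_{7} + v_{8}  →  sig = ⟨2 | 1 1 1 2⟩
  P = {3,11}:  v_{3} + v_{11} = v_{5} + v_{7} + 2·v_{8}  →  sig = ⟨2 | 1 1 2⟩
  P = {4,11}:  v_{4} + v_{11} = v_{5} + 2·v_{6} + v_{9}  →  sig = ⟨2 | 1 1 2⟩
  P = {1,8}:  v_{1} + v_{8} = 2·v_{3} + v_{9}  →  sig = ⟨2 | 1 2⟩
  P = {3,6,9}:  v_{3} + v_{6} + v_{9} = v_{8}  →  sig = ⟨3 | 1⟩
  P = {4,7,8}:  v_{4} + v_{7} + v_{8} = v_{6}  →  sig = ⟨3 | 1⟩
  P = {3,4,7,9}:  v_{3} + v_{4} + v_{7} + v_{9} = 0  →  sig = ⟨4 | 0⟩
  P = {3,4,5,7}:  v_{3} + v_{4} + v_{5} + v_{7} = v_{2}  →  sig = ⟨4 | 1⟩
  P = {5,6,7,8,9}:  v_{5} + v_{6} + v_{7} + v_{8} + v_{9} = v_{11}  →  sig = ⟨5 | 1⟩

Hence PRS(X_Σ) =
{ ⟨2 | 0⟩,  ⟨2 | 1⟩ ×2,  ⟨2 | 1 1 1⟩ ×2,  ⟨2 | 1 1 1 1⟩,  ⟨2 | 1 1 1 1 1⟩,  ⟨2 | 1 1 1 2⟩,  ⟨2 | 1 1 2⟩ ×2,  ⟨2 | 1 2⟩,  ⟨3 | 1⟩ ×2,  ⟨4 | 0⟩,  ⟨4 | 1⟩,  ⟨5 | 1⟩ }
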